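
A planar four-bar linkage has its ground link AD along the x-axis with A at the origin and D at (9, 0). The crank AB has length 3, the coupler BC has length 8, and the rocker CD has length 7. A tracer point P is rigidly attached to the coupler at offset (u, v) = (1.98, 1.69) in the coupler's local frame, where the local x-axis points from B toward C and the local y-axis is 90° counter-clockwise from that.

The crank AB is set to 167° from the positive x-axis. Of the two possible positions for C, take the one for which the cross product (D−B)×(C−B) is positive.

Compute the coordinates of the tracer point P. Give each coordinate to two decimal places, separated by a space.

-2.10 3.15

A=(0,0), D=(9.00,0)
B = A + 3.00·(cos167°, sin167°) = (-2.9231, 0.6749)
|BD| = 11.9422
circle(B,8.00) ∩ circle(D,7.00): a=6.5991, h=4.5223
  candidates: C₊=(3.9210,4.8171) cross=54.007; C₋=(3.4099,-4.2132) cross=-54.007
  mode + wants cross > 0 → take C=(3.9210,4.8171) (cross=54.007)
ex = (C−B)/|BC| = (0.8555,0.5178); ey = (-0.5178,0.8555)
P = B + 1.98·ex + 1.69·ey = (-2.1042,3.1459)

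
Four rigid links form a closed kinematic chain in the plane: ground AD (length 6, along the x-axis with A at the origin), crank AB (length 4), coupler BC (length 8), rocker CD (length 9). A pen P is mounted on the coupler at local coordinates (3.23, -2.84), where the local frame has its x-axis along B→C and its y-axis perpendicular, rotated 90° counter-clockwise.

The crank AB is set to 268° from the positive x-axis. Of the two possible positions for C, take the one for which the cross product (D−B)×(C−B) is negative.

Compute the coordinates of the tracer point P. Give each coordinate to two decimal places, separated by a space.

A=(0,0), D=(6.00,0)
B = A + 4.00·(cos268°, sin268°) = (-0.1396, -3.9976)
|BD| = 7.3263
circle(B,8.00) ∩ circle(D,9.00): a=2.5030, h=7.5984
  candidates: C₊=(-2.1881,3.7357) cross=55.668; C₋=(6.1039,-8.9994) cross=-55.668
  mode - wants cross < 0 → take C=(6.1039,-8.9994) (cross=-55.668)
ex = (C−B)/|BC| = (0.7804,-0.6252); ey = (0.6252,0.7804)
P = B + 3.23·ex + -2.84·ey = (0.6056,-8.2335)

0.61 -8.23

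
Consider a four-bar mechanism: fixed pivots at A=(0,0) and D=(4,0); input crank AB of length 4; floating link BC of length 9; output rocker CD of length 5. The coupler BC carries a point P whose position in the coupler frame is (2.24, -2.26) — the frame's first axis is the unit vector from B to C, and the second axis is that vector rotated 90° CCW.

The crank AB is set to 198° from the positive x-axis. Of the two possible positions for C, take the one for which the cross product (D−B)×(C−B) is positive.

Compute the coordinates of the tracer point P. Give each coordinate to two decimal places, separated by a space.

A=(0,0), D=(4.00,0)
B = A + 4.00·(cos198°, sin198°) = (-3.8042, -1.2361)
|BD| = 7.9015
circle(B,9.00) ∩ circle(D,5.00): a=7.4944, h=4.9834
  candidates: C₊=(2.8183,4.8584) cross=39.376; C₋=(4.3775,-4.9857) cross=-39.376
  mode + wants cross > 0 → take C=(2.8183,4.8584) (cross=39.376)
ex = (C−B)/|BC| = (0.7358,0.6772); ey = (-0.6772,0.7358)
P = B + 2.24·ex + -2.26·ey = (-0.6256,-1.3822)

-0.63 -1.38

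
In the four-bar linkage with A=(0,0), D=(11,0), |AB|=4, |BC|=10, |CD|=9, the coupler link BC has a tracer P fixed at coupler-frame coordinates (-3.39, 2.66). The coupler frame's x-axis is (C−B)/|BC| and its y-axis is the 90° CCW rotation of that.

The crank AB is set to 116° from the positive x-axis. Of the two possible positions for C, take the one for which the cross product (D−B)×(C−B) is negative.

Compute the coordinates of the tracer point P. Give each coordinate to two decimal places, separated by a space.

-1.26 7.88

A=(0,0), D=(11.00,0)
B = A + 4.00·(cos116°, sin116°) = (-1.7535, 3.5952)
|BD| = 13.2505
circle(B,10.00) ∩ circle(D,9.00): a=7.3422, h=6.7891
  candidates: C₊=(7.1554,8.1375) cross=89.959; C₋=(3.4713,-4.9314) cross=-89.959
  mode - wants cross < 0 → take C=(3.4713,-4.9314) (cross=-89.959)
ex = (C−B)/|BC| = (0.5225,-0.8527); ey = (0.8527,0.5225)
P = B + -3.39·ex + 2.66·ey = (-1.2566,7.8755)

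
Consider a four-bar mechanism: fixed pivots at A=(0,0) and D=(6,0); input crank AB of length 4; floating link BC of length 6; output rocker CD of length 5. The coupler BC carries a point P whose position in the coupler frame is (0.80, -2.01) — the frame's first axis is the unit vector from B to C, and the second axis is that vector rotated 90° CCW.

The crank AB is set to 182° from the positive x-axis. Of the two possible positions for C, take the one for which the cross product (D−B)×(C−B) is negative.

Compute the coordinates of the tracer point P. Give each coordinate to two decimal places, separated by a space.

-3.99 -2.30

A=(0,0), D=(6.00,0)
B = A + 4.00·(cos182°, sin182°) = (-3.9976, -0.1396)
|BD| = 9.9985
circle(B,6.00) ∩ circle(D,5.00): a=5.5493, h=2.2814
  candidates: C₊=(1.5194,2.2190) cross=22.811; C₋=(1.5831,-2.3433) cross=-22.811
  mode - wants cross < 0 → take C=(1.5831,-2.3433) (cross=-22.811)
ex = (C−B)/|BC| = (0.9301,-0.3673); ey = (0.3673,0.9301)
P = B + 0.80·ex + -2.01·ey = (-3.9917,-2.3029)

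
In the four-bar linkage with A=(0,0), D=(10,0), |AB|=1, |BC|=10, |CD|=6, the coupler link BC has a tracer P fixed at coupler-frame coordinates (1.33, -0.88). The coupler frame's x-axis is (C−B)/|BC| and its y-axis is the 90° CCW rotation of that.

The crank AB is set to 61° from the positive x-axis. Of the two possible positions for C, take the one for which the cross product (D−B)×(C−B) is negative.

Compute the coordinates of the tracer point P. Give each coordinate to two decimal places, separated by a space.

0.91 -0.66

A=(0,0), D=(10.00,0)
B = A + 1.00·(cos61°, sin61°) = (0.4848, 0.8746)
|BD| = 9.5553
circle(B,10.00) ∩ circle(D,6.00): a=8.1266, h=5.8274
  candidates: C₊=(9.1107,5.9337) cross=55.683; C₋=(8.0439,-5.6722) cross=-55.683
  mode - wants cross < 0 → take C=(8.0439,-5.6722) (cross=-55.683)
ex = (C−B)/|BC| = (0.7559,-0.6547); ey = (0.6547,0.7559)
P = B + 1.33·ex + -0.88·ey = (0.9140,-0.6613)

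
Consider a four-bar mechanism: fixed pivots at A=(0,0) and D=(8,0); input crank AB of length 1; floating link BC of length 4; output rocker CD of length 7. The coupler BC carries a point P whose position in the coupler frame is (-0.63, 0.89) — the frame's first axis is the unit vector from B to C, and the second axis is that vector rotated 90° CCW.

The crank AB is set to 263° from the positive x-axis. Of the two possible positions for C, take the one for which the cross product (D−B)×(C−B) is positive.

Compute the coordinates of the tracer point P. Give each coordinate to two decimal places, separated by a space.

-1.19 -1.20

A=(0,0), D=(8.00,0)
B = A + 1.00·(cos263°, sin263°) = (-0.1219, -0.9925)
|BD| = 8.1823
circle(B,4.00) ∩ circle(D,7.00): a=2.0746, h=3.4199
  candidates: C₊=(1.5226,2.6538) cross=27.983; C₋=(2.3523,-4.1356) cross=-27.983
  mode + wants cross > 0 → take C=(1.5226,2.6538) (cross=27.983)
ex = (C−B)/|BC| = (0.4111,0.9116); ey = (-0.9116,0.4111)
P = B + -0.63·ex + 0.89·ey = (-1.1922,-1.2010)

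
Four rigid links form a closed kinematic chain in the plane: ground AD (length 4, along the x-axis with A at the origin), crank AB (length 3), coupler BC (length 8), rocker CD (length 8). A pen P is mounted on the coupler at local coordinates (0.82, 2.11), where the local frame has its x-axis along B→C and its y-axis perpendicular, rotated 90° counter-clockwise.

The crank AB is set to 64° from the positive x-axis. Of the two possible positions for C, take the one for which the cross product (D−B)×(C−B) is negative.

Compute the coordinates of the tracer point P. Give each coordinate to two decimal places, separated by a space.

A=(0,0), D=(4.00,0)
B = A + 3.00·(cos64°, sin64°) = (1.3151, 2.6964)
|BD| = 3.8051
circle(B,8.00) ∩ circle(D,8.00): a=1.9026, h=7.7705
  candidates: C₊=(8.1638,6.8310) cross=29.568; C₋=(-2.8487,-4.1346) cross=-29.568
  mode - wants cross < 0 → take C=(-2.8487,-4.1346) (cross=-29.568)
ex = (C−B)/|BC| = (-0.5205,-0.8539); ey = (0.8539,-0.5205)
P = B + 0.82·ex + 2.11·ey = (2.6900,0.8980)

2.69 0.90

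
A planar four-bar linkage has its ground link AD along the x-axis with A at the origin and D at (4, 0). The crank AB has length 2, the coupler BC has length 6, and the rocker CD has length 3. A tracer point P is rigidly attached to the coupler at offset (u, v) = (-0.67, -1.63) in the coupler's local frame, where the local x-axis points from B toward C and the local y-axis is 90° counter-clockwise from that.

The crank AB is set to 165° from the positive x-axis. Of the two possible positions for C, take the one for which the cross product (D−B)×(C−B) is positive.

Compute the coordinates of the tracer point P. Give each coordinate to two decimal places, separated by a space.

-1.88 -1.24

A=(0,0), D=(4.00,0)
B = A + 2.00·(cos165°, sin165°) = (-1.9319, 0.5176)
|BD| = 5.9544
circle(B,6.00) ∩ circle(D,3.00): a=5.2444, h=2.9148
  candidates: C₊=(3.5461,2.9655) cross=17.356; C₋=(3.0393,-2.8420) cross=-17.356
  mode + wants cross > 0 → take C=(3.5461,2.9655) (cross=17.356)
ex = (C−B)/|BC| = (0.9130,0.4080); ey = (-0.4080,0.9130)
P = B + -0.67·ex + -1.63·ey = (-1.8786,-1.2439)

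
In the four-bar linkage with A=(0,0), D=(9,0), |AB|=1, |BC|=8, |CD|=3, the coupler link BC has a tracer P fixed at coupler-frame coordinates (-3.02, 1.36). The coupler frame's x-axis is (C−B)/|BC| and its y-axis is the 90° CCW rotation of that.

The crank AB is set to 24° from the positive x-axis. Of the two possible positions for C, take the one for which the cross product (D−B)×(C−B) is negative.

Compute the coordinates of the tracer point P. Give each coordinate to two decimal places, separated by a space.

A=(0,0), D=(9.00,0)
B = A + 1.00·(cos24°, sin24°) = (0.9135, 0.4067)
|BD| = 8.0967
circle(B,8.00) ∩ circle(D,3.00): a=7.4448, h=2.9283
  candidates: C₊=(8.4960,2.9574) cross=23.710; C₋=(8.2018,-2.8919) cross=-23.710
  mode - wants cross < 0 → take C=(8.2018,-2.8919) (cross=-23.710)
ex = (C−B)/|BC| = (0.9110,-0.4123); ey = (0.4123,0.9110)
P = B + -3.02·ex + 1.36·ey = (-1.2770,2.8910)

-1.28 2.89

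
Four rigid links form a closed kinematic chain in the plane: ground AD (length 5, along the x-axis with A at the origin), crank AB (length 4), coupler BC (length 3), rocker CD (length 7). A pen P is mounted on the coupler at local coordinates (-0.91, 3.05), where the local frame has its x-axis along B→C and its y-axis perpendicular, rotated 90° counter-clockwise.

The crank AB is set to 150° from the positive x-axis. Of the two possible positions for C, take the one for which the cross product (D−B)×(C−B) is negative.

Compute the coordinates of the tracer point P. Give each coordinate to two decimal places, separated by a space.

A=(0,0), D=(5.00,0)
B = A + 4.00·(cos150°, sin150°) = (-3.4641, 2.0000)
|BD| = 8.6972
circle(B,3.00) ∩ circle(D,7.00): a=2.0490, h=2.1913
  candidates: C₊=(-0.9661,3.6613) cross=19.058; C₋=(-1.9739,-0.6037) cross=-19.058
  mode - wants cross < 0 → take C=(-1.9739,-0.6037) (cross=-19.058)
ex = (C−B)/|BC| = (0.4967,-0.8679); ey = (0.8679,0.4967)
P = B + -0.91·ex + 3.05·ey = (-1.2690,4.3048)

-1.27 4.30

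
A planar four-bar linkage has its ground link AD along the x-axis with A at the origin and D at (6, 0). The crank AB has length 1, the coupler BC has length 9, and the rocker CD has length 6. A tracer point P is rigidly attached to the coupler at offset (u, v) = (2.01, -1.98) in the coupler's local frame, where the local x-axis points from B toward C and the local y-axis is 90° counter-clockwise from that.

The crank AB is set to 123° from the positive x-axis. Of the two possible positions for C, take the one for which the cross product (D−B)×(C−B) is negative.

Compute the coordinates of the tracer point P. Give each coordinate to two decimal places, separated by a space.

A=(0,0), D=(6.00,0)
B = A + 1.00·(cos123°, sin123°) = (-0.5446, 0.8387)
|BD| = 6.5982
circle(B,9.00) ∩ circle(D,6.00): a=6.7091, h=5.9990
  candidates: C₊=(6.8726,5.9362) cross=39.582; C₋=(5.3476,-5.9644) cross=-39.582
  mode - wants cross < 0 → take C=(5.3476,-5.9644) (cross=-39.582)
ex = (C−B)/|BC| = (0.6547,-0.7559); ey = (0.7559,0.6547)
P = B + 2.01·ex + -1.98·ey = (-0.7254,-1.9770)

-0.73 -1.98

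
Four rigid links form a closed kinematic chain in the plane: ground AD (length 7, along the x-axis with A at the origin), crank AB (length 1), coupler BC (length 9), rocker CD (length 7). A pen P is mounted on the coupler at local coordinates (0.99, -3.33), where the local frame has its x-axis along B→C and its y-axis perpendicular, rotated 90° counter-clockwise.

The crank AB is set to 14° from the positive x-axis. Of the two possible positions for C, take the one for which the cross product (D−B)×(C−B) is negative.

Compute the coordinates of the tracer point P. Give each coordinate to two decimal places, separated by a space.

A=(0,0), D=(7.00,0)
B = A + 1.00·(cos14°, sin14°) = (0.9703, 0.2419)
|BD| = 6.0346
circle(B,9.00) ∩ circle(D,7.00): a=5.6687, h=6.9904
  candidates: C₊=(6.9147,6.9995) cross=42.184; C₋=(6.3542,-6.9701) cross=-42.184
  mode - wants cross < 0 → take C=(6.3542,-6.9701) (cross=-42.184)
ex = (C−B)/|BC| = (0.5982,-0.8013); ey = (0.8013,0.5982)
P = B + 0.99·ex + -3.33·ey = (-1.1059,-2.5434)

-1.11 -2.54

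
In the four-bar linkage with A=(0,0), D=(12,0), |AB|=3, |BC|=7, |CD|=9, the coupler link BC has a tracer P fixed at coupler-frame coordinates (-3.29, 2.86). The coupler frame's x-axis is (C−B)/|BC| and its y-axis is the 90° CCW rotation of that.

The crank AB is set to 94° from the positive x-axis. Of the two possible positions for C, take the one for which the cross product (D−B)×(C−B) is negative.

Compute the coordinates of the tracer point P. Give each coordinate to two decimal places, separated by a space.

0.48 7.30

A=(0,0), D=(12.00,0)
B = A + 3.00·(cos94°, sin94°) = (-0.2093, 2.9927)
|BD| = 12.5707
circle(B,7.00) ∩ circle(D,9.00): a=5.0125, h=4.8861
  candidates: C₊=(5.8224,6.5450) cross=61.422; C₋=(3.4959,-2.9463) cross=-61.422
  mode - wants cross < 0 → take C=(3.4959,-2.9463) (cross=-61.422)
ex = (C−B)/|BC| = (0.5293,-0.8484); ey = (0.8484,0.5293)
P = B + -3.29·ex + 2.86·ey = (0.4758,7.2979)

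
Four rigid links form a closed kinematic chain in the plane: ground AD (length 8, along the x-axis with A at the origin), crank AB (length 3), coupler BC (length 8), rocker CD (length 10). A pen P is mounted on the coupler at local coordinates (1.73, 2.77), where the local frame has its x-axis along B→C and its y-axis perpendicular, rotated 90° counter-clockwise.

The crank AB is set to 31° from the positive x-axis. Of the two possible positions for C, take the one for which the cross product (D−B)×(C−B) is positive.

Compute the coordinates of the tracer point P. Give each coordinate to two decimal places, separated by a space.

0.27 3.86

A=(0,0), D=(8.00,0)
B = A + 3.00·(cos31°, sin31°) = (2.5715, 1.5451)
|BD| = 5.6441
circle(B,8.00) ∩ circle(D,10.00): a=-0.3671, h=7.9916
  candidates: C₊=(4.4062,9.3319) cross=45.105; C₋=(0.0307,-6.0407) cross=-45.105
  mode + wants cross > 0 → take C=(4.4062,9.3319) (cross=45.105)
ex = (C−B)/|BC| = (0.2293,0.9733); ey = (-0.9733,0.2293)
P = B + 1.73·ex + 2.77·ey = (0.2721,3.8643)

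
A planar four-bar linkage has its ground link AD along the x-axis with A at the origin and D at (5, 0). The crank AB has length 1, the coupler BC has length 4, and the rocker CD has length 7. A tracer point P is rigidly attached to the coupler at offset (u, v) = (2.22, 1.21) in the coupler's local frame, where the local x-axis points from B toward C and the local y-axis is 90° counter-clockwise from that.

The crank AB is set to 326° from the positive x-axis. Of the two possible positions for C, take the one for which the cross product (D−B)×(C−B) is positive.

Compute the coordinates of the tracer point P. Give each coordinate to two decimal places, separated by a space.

A=(0,0), D=(5.00,0)
B = A + 1.00·(cos326°, sin326°) = (0.8290, -0.5592)
|BD| = 4.2083
circle(B,4.00) ∩ circle(D,7.00): a=-1.8167, h=3.5636
  candidates: C₊=(-1.4451,2.7315) cross=14.997; C₋=(-0.4980,-4.3326) cross=-14.997
  mode + wants cross > 0 → take C=(-1.4451,2.7315) (cross=14.997)
ex = (C−B)/|BC| = (-0.5685,0.8227); ey = (-0.8227,-0.5685)
P = B + 2.22·ex + 1.21·ey = (-1.4285,0.5792)

-1.43 0.58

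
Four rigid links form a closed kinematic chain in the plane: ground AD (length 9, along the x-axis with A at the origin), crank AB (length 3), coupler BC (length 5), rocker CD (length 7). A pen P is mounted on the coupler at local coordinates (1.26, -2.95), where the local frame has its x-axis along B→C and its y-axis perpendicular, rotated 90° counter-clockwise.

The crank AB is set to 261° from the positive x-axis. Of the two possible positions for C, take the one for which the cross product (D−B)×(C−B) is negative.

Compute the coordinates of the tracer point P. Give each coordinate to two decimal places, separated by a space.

A=(0,0), D=(9.00,0)
B = A + 3.00·(cos261°, sin261°) = (-0.4693, -2.9631)
|BD| = 9.9221
circle(B,5.00) ∩ circle(D,7.00): a=3.7516, h=3.3054
  candidates: C₊=(2.1240,1.3118) cross=32.796; C₋=(4.0982,-4.9972) cross=-32.796
  mode - wants cross < 0 → take C=(4.0982,-4.9972) (cross=-32.796)
ex = (C−B)/|BC| = (0.9135,-0.4068); ey = (0.4068,0.9135)
P = B + 1.26·ex + -2.95·ey = (-0.5185,-6.1705)

-0.52 -6.17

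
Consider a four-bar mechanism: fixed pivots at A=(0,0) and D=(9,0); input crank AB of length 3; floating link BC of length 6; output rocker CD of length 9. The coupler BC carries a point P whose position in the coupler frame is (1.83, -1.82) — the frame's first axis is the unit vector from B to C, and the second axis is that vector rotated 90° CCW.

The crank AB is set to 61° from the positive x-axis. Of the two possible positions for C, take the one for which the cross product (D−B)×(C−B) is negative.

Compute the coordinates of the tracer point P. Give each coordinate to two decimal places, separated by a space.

A=(0,0), D=(9.00,0)
B = A + 3.00·(cos61°, sin61°) = (1.4544, 2.6239)
|BD| = 7.9888
circle(B,6.00) ∩ circle(D,9.00): a=1.1779, h=5.8832
  candidates: C₊=(4.4993,7.7938) cross=47.000; C₋=(0.6347,-3.3199) cross=-47.000
  mode - wants cross < 0 → take C=(0.6347,-3.3199) (cross=-47.000)
ex = (C−B)/|BC| = (-0.1366,-0.9906); ey = (0.9906,-0.1366)
P = B + 1.83·ex + -1.82·ey = (-0.5985,1.0597)

-0.60 1.06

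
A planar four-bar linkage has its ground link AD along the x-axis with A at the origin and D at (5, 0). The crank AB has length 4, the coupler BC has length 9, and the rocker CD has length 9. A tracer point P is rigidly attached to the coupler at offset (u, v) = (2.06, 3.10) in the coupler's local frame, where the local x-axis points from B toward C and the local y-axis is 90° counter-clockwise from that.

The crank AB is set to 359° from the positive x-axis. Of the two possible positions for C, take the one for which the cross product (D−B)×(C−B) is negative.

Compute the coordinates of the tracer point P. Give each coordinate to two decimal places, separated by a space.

A=(0,0), D=(5.00,0)
B = A + 4.00·(cos359°, sin359°) = (3.9994, -0.0698)
|BD| = 1.0030
circle(B,9.00) ∩ circle(D,9.00): a=0.5015, h=8.9860
  candidates: C₊=(3.8743,8.9293) cross=9.013; C₋=(5.1251,-8.9991) cross=-9.013
  mode - wants cross < 0 → take C=(5.1251,-8.9991) (cross=-9.013)
ex = (C−B)/|BC| = (0.1251,-0.9921); ey = (0.9921,0.1251)
P = B + 2.06·ex + 3.10·ey = (7.3327,-1.7259)

7.33 -1.73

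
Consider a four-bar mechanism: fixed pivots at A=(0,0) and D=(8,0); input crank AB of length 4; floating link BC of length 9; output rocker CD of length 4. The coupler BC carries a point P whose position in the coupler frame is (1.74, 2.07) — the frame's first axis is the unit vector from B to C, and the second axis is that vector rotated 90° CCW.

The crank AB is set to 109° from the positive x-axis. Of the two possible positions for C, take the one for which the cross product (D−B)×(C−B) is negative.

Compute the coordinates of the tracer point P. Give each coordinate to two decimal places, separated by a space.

1.39 3.99

A=(0,0), D=(8.00,0)
B = A + 4.00·(cos109°, sin109°) = (-1.3023, 3.7821)
|BD| = 10.0417
circle(B,9.00) ∩ circle(D,4.00): a=8.2574, h=3.5799
  candidates: C₊=(7.6954,3.9884) cross=35.949; C₋=(4.9987,-2.6443) cross=-35.949
  mode - wants cross < 0 → take C=(4.9987,-2.6443) (cross=-35.949)
ex = (C−B)/|BC| = (0.7001,-0.7140); ey = (0.7140,0.7001)
P = B + 1.74·ex + 2.07·ey = (1.3940,3.9889)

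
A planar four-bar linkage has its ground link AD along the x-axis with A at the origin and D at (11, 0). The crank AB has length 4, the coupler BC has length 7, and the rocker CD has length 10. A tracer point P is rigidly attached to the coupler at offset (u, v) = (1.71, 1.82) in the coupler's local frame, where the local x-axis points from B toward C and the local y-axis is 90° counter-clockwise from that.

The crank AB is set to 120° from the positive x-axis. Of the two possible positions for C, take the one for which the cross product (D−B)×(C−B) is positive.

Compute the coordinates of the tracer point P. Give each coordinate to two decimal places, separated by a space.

-1.49 5.91

A=(0,0), D=(11.00,0)
B = A + 4.00·(cos120°, sin120°) = (-2.0000, 3.4641)
|BD| = 13.4536
circle(B,7.00) ∩ circle(D,10.00): a=4.8314, h=5.0653
  candidates: C₊=(3.9728,7.1146) cross=68.147; C₋=(1.3643,-2.6744) cross=-68.147
  mode + wants cross > 0 → take C=(3.9728,7.1146) (cross=68.147)
ex = (C−B)/|BC| = (0.8533,0.5215); ey = (-0.5215,0.8533)
P = B + 1.71·ex + 1.82·ey = (-1.4901,5.9088)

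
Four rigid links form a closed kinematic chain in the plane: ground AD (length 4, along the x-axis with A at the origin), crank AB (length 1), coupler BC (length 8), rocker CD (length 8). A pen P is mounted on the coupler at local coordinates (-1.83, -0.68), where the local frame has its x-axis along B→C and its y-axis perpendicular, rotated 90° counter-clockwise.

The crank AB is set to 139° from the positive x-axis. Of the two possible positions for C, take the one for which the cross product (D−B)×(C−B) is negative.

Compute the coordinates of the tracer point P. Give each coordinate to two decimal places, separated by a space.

-1.73 2.35

A=(0,0), D=(4.00,0)
B = A + 1.00·(cos139°, sin139°) = (-0.7547, 0.6561)
|BD| = 4.7998
circle(B,8.00) ∩ circle(D,8.00): a=2.3999, h=7.6316
  candidates: C₊=(2.6658,7.8880) cross=36.630; C₋=(0.5795,-7.2319) cross=-36.630
  mode - wants cross < 0 → take C=(0.5795,-7.2319) (cross=-36.630)
ex = (C−B)/|BC| = (0.1668,-0.9860); ey = (0.9860,0.1668)
P = B + -1.83·ex + -0.68·ey = (-1.7304,2.3470)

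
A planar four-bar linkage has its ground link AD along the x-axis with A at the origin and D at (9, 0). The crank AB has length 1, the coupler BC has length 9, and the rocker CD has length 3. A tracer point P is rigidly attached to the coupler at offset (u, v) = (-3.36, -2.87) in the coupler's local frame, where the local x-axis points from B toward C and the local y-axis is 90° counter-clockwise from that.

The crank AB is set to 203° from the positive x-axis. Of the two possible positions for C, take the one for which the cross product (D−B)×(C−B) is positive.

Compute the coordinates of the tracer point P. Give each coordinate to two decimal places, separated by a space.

-3.12 -4.22

A=(0,0), D=(9.00,0)
B = A + 1.00·(cos203°, sin203°) = (-0.9205, -0.3907)
|BD| = 9.9282
circle(B,9.00) ∩ circle(D,3.00): a=8.5901, h=2.6851
  candidates: C₊=(7.5573,2.6303) cross=26.658; C₋=(7.7686,-2.7356) cross=-26.658
  mode + wants cross > 0 → take C=(7.5573,2.6303) (cross=26.658)
ex = (C−B)/|BC| = (0.9420,0.3357); ey = (-0.3357,0.9420)
P = B + -3.36·ex + -2.87·ey = (-3.1222,-4.2221)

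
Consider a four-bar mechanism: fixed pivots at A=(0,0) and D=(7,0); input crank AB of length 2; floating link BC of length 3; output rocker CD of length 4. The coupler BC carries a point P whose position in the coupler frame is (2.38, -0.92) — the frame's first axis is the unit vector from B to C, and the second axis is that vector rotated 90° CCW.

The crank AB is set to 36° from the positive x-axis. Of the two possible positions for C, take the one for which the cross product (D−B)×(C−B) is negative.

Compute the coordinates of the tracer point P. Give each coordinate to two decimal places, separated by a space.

A=(0,0), D=(7.00,0)
B = A + 2.00·(cos36°, sin36°) = (1.6180, 1.1756)
|BD| = 5.5089
circle(B,3.00) ∩ circle(D,4.00): a=2.1191, h=2.1235
  candidates: C₊=(4.1415,2.7980) cross=11.698; C₋=(3.2352,-1.3513) cross=-11.698
  mode - wants cross < 0 → take C=(3.2352,-1.3513) (cross=-11.698)
ex = (C−B)/|BC| = (0.5390,-0.8423); ey = (0.8423,0.5390)
P = B + 2.38·ex + -0.92·ey = (2.1261,-1.3250)

2.13 -1.32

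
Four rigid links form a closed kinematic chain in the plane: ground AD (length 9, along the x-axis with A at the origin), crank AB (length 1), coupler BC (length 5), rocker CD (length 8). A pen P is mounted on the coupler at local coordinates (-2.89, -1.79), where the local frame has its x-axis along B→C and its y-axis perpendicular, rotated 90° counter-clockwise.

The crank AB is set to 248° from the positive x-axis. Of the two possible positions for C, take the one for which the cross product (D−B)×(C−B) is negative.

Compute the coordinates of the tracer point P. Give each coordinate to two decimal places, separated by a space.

-3.55 0.27

A=(0,0), D=(9.00,0)
B = A + 1.00·(cos248°, sin248°) = (-0.3746, -0.9272)
|BD| = 9.4203
circle(B,5.00) ∩ circle(D,8.00): a=2.6402, h=4.2461
  candidates: C₊=(1.8348,3.5582) cross=40.000; C₋=(2.6707,-4.8928) cross=-40.000
  mode - wants cross < 0 → take C=(2.6707,-4.8928) (cross=-40.000)
ex = (C−B)/|BC| = (0.6091,-0.7931); ey = (0.7931,0.6091)
P = B + -2.89·ex + -1.79·ey = (-3.5545,0.2747)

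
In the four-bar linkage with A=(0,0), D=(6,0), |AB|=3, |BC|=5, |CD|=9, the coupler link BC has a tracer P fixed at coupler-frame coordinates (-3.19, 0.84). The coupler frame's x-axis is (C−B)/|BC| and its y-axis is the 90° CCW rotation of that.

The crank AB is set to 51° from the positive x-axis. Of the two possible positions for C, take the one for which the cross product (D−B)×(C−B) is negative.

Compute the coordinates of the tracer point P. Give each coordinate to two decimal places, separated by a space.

A=(0,0), D=(6.00,0)
B = A + 3.00·(cos51°, sin51°) = (1.8880, 2.3314)
|BD| = 4.7270
circle(B,5.00) ∩ circle(D,9.00): a=-3.5599, h=3.5110
  candidates: C₊=(0.5228,7.1415) cross=16.596; C₋=(-2.9405,1.0330) cross=-16.596
  mode - wants cross < 0 → take C=(-2.9405,1.0330) (cross=-16.596)
ex = (C−B)/|BC| = (-0.9657,-0.2597); ey = (0.2597,-0.9657)
P = B + -3.19·ex + 0.84·ey = (5.1867,2.3486)

5.19 2.35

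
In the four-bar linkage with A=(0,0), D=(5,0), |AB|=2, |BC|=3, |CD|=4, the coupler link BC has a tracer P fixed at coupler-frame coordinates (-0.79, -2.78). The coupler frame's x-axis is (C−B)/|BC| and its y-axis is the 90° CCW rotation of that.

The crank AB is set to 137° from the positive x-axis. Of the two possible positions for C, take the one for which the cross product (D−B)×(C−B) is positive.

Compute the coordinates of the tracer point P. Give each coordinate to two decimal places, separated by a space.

-1.73 -1.51

A=(0,0), D=(5.00,0)
B = A + 2.00·(cos137°, sin137°) = (-1.4627, 1.3640)
|BD| = 6.6051
circle(B,3.00) ∩ circle(D,4.00): a=2.7726, h=1.1456
  candidates: C₊=(1.4868,1.9124) cross=7.567; C₋=(1.0136,-0.3295) cross=-7.567
  mode + wants cross > 0 → take C=(1.4868,1.9124) (cross=7.567)
ex = (C−B)/|BC| = (0.9832,0.1828); ey = (-0.1828,0.9832)
P = B + -0.79·ex + -2.78·ey = (-1.7313,-1.5136)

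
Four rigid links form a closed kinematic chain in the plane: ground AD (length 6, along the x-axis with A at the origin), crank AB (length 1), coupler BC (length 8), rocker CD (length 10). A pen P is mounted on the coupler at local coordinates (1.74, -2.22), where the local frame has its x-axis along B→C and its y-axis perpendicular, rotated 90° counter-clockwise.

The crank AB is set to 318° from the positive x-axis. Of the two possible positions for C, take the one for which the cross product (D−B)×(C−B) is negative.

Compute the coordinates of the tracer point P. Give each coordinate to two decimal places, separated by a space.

A=(0,0), D=(6.00,0)
B = A + 1.00·(cos318°, sin318°) = (0.7431, -0.6691)
|BD| = 5.2993
circle(B,8.00) ∩ circle(D,10.00): a=-0.7471, h=7.9650
  candidates: C₊=(-1.0037,7.1378) cross=42.209; C₋=(1.0078,-8.6648) cross=-42.209
  mode - wants cross < 0 → take C=(1.0078,-8.6648) (cross=-42.209)
ex = (C−B)/|BC| = (0.0331,-0.9995); ey = (0.9995,0.0331)
P = B + 1.74·ex + -2.22·ey = (-1.4181,-2.4816)

-1.42 -2.48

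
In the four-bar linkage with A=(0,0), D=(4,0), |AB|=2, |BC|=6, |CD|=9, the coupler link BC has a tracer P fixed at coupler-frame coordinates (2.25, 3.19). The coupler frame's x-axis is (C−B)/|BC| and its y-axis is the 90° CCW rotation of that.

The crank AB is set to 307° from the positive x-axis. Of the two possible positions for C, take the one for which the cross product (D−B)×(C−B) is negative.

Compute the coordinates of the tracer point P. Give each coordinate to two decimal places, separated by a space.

A=(0,0), D=(4.00,0)
B = A + 2.00·(cos307°, sin307°) = (1.2036, -1.5973)
|BD| = 3.2204
circle(B,6.00) ∩ circle(D,9.00): a=-5.3765, h=2.6633
  candidates: C₊=(-4.7859,-1.9513) cross=8.577; C₋=(-2.1440,-6.5766) cross=-8.577
  mode - wants cross < 0 → take C=(-2.1440,-6.5766) (cross=-8.577)
ex = (C−B)/|BC| = (-0.5579,-0.8299); ey = (0.8299,-0.5579)
P = B + 2.25·ex + 3.19·ey = (2.5956,-5.2443)

2.60 -5.24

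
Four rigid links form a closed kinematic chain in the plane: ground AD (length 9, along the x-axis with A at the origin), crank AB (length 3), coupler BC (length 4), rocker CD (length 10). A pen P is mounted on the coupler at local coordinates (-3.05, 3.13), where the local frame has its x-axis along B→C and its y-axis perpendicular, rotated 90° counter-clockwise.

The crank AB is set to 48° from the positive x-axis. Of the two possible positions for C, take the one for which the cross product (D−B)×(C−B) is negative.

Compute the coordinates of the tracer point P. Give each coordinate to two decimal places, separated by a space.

6.37 1.90

A=(0,0), D=(9.00,0)
B = A + 3.00·(cos48°, sin48°) = (2.0074, 2.2294)
|BD| = 7.3394
circle(B,4.00) ∩ circle(D,10.00): a=-2.0528, h=3.4331
  candidates: C₊=(1.0944,6.1238) cross=25.197; C₋=(-0.9913,-0.4178) cross=-25.197
  mode - wants cross < 0 → take C=(-0.9913,-0.4178) (cross=-25.197)
ex = (C−B)/|BC| = (-0.7497,-0.6618); ey = (0.6618,-0.7497)
P = B + -3.05·ex + 3.13·ey = (6.3654,1.9015)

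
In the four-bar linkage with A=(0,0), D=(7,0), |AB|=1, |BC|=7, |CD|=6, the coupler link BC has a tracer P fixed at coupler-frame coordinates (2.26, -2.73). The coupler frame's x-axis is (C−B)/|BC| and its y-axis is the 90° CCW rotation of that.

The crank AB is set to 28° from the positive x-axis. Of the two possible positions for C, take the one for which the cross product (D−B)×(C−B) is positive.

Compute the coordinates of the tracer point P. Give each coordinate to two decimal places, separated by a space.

4.43 0.41

A=(0,0), D=(7.00,0)
B = A + 1.00·(cos28°, sin28°) = (0.8829, 0.4695)
|BD| = 6.1350
circle(B,7.00) ∩ circle(D,6.00): a=4.1270, h=5.6540
  candidates: C₊=(5.4305,5.7911) cross=34.688; C₋=(4.5652,-5.4838) cross=-34.688
  mode + wants cross > 0 → take C=(5.4305,5.7911) (cross=34.688)
ex = (C−B)/|BC| = (0.6497,0.7602); ey = (-0.7602,0.6497)
P = B + 2.26·ex + -2.73·ey = (4.4266,0.4140)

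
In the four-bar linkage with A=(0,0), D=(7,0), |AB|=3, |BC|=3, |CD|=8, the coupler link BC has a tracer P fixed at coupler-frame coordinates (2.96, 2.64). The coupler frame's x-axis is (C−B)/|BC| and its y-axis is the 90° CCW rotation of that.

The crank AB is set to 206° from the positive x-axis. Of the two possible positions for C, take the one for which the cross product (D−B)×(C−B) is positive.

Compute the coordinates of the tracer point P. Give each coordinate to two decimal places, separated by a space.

A=(0,0), D=(7.00,0)
B = A + 3.00·(cos206°, sin206°) = (-2.6964, -1.3151)
|BD| = 9.7852
circle(B,3.00) ∩ circle(D,8.00): a=2.0822, h=2.1597
  candidates: C₊=(-0.9233,1.1049) cross=21.133; C₋=(-0.3428,-3.1754) cross=-21.133
  mode + wants cross > 0 → take C=(-0.9233,1.1049) (cross=21.133)
ex = (C−B)/|BC| = (0.5910,0.8067); ey = (-0.8067,0.5910)
P = B + 2.96·ex + 2.64·ey = (-3.0766,2.6329)

-3.08 2.63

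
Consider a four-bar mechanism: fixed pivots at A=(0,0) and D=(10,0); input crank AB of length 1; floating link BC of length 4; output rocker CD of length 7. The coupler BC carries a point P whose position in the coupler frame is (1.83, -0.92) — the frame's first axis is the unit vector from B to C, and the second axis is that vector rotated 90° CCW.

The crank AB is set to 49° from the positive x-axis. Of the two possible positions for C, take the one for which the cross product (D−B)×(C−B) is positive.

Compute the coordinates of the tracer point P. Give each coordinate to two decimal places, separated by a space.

2.66 1.17

A=(0,0), D=(10.00,0)
B = A + 1.00·(cos49°, sin49°) = (0.6561, 0.7547)
|BD| = 9.3744
circle(B,4.00) ∩ circle(D,7.00): a=2.9271, h=2.7262
  candidates: C₊=(3.7931,3.2364) cross=25.557; C₋=(3.3541,-2.1983) cross=-25.557
  mode + wants cross > 0 → take C=(3.7931,3.2364) (cross=25.557)
ex = (C−B)/|BC| = (0.7843,0.6204); ey = (-0.6204,0.7843)
P = B + 1.83·ex + -0.92·ey = (2.6621,1.1686)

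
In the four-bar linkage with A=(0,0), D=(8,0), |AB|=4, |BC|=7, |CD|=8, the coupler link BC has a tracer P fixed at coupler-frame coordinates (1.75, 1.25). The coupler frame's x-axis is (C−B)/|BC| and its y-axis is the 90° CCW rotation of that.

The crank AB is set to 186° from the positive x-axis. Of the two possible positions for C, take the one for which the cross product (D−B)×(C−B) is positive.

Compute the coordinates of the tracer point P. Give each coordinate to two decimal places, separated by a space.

A=(0,0), D=(8.00,0)
B = A + 4.00·(cos186°, sin186°) = (-3.9781, -0.4181)
|BD| = 11.9854
circle(B,7.00) ∩ circle(D,8.00): a=5.3669, h=4.4940
  candidates: C₊=(1.2288,4.2604) cross=53.862; C₋=(1.5423,-4.7222) cross=-53.862
  mode + wants cross > 0 → take C=(1.2288,4.2604) (cross=53.862)
ex = (C−B)/|BC| = (0.7438,0.6684); ey = (-0.6684,0.7438)
P = B + 1.75·ex + 1.25·ey = (-3.5118,1.6813)

-3.51 1.68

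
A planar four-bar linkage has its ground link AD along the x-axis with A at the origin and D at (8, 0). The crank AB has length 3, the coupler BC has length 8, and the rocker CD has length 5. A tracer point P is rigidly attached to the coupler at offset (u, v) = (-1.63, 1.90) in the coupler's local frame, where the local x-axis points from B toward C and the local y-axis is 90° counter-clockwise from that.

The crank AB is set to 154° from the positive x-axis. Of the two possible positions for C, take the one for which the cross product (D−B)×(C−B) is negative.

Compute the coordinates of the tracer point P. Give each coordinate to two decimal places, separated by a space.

-3.03 3.80

A=(0,0), D=(8.00,0)
B = A + 3.00·(cos154°, sin154°) = (-2.6964, 1.3151)
|BD| = 10.7769
circle(B,8.00) ∩ circle(D,5.00): a=7.1979, h=3.4915
  candidates: C₊=(4.8738,3.9021) cross=37.627; C₋=(4.0216,-3.0286) cross=-37.627
  mode - wants cross < 0 → take C=(4.0216,-3.0286) (cross=-37.627)
ex = (C−B)/|BC| = (0.8398,-0.5430); ey = (0.5430,0.8398)
P = B + -1.63·ex + 1.90·ey = (-3.0335,3.7957)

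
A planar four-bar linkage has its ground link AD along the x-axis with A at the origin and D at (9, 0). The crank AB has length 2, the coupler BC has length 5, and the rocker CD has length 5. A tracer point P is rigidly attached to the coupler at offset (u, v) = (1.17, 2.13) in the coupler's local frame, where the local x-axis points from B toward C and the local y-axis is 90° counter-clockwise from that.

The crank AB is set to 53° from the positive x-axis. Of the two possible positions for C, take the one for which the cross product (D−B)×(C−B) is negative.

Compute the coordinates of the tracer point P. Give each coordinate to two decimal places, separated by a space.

3.58 2.12

A=(0,0), D=(9.00,0)
B = A + 2.00·(cos53°, sin53°) = (1.2036, 1.5973)
|BD| = 7.9583
circle(B,5.00) ∩ circle(D,5.00): a=3.9792, h=3.0276
  candidates: C₊=(5.7095,3.7646) cross=24.095; C₋=(4.4942,-2.1674) cross=-24.095
  mode - wants cross < 0 → take C=(4.4942,-2.1674) (cross=-24.095)
ex = (C−B)/|BC| = (0.6581,-0.7529); ey = (0.7529,0.6581)
P = B + 1.17·ex + 2.13·ey = (3.5773,2.1181)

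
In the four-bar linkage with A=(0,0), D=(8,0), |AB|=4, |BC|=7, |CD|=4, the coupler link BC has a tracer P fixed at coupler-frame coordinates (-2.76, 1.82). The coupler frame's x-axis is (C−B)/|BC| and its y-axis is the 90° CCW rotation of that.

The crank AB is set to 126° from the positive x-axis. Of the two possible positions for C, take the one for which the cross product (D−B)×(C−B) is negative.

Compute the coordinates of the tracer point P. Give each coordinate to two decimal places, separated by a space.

A=(0,0), D=(8.00,0)
B = A + 4.00·(cos126°, sin126°) = (-2.3511, 3.2361)
|BD| = 10.8452
circle(B,7.00) ∩ circle(D,4.00): a=6.9440, h=0.8836
  candidates: C₊=(4.5402,2.0074) cross=9.583; C₋=(4.0129,0.3207) cross=-9.583
  mode - wants cross < 0 → take C=(4.0129,0.3207) (cross=-9.583)
ex = (C−B)/|BC| = (0.9091,-0.4165); ey = (0.4165,0.9091)
P = B + -2.76·ex + 1.82·ey = (-4.1024,6.0402)

-4.10 6.04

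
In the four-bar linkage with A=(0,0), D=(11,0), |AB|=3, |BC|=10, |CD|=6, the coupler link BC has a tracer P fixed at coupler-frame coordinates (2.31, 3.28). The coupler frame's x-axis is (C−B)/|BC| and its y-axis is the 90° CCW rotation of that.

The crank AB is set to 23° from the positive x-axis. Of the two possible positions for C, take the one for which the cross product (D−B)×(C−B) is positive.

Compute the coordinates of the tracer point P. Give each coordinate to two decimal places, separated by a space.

3.21 5.16

A=(0,0), D=(11.00,0)
B = A + 3.00·(cos23°, sin23°) = (2.7615, 1.1722)
|BD| = 8.3215
circle(B,10.00) ∩ circle(D,6.00): a=8.0062, h=5.9917
  candidates: C₊=(11.5319,5.9764) cross=49.860; C₋=(9.8439,-5.8876) cross=-49.860
  mode + wants cross > 0 → take C=(11.5319,5.9764) (cross=49.860)
ex = (C−B)/|BC| = (0.8770,0.4804); ey = (-0.4804,0.8770)
P = B + 2.31·ex + 3.28·ey = (3.2117,5.1586)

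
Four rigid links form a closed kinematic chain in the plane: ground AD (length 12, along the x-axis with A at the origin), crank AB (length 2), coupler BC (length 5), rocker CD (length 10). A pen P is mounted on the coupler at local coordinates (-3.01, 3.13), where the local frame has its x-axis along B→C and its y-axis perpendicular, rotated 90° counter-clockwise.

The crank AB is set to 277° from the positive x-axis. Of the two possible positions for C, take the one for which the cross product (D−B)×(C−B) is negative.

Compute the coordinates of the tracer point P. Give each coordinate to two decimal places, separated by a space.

0.41 2.35

A=(0,0), D=(12.00,0)
B = A + 2.00·(cos277°, sin277°) = (0.2437, -1.9851)
|BD| = 11.9227
circle(B,5.00) ∩ circle(D,10.00): a=2.8161, h=4.1316
  candidates: C₊=(2.3326,2.5577) cross=49.259; C₋=(3.7084,-5.5901) cross=-49.259
  mode - wants cross < 0 → take C=(3.7084,-5.5901) (cross=-49.259)
ex = (C−B)/|BC| = (0.6929,-0.7210); ey = (0.7210,0.6929)
P = B + -3.01·ex + 3.13·ey = (0.4148,2.3540)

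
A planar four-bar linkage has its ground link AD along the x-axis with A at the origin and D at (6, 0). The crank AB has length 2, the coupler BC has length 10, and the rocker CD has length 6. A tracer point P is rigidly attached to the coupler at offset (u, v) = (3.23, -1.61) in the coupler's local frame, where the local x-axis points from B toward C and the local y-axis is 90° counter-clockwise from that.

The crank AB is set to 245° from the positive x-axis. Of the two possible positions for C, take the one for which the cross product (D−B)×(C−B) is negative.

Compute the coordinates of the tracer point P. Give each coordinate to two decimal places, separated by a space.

1.57 -4.49

A=(0,0), D=(6.00,0)
B = A + 2.00·(cos245°, sin245°) = (-0.8452, -1.8126)
|BD| = 7.0812
circle(B,10.00) ∩ circle(D,6.00): a=8.0596, h=5.9197
  candidates: C₊=(5.4306,5.9729) cross=41.918; C₋=(8.4612,-5.4720) cross=-41.918
  mode - wants cross < 0 → take C=(8.4612,-5.4720) (cross=-41.918)
ex = (C−B)/|BC| = (0.9306,-0.3659); ey = (0.3659,0.9306)
P = B + 3.23·ex + -1.61·ey = (1.5716,-4.4929)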